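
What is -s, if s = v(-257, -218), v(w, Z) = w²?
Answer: -66049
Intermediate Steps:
s = 66049 (s = (-257)² = 66049)
-s = -1*66049 = -66049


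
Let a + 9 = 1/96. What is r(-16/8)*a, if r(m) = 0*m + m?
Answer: 863/48 ≈ 17.979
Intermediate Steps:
a = -863/96 (a = -9 + 1/96 = -863/96 ≈ -8.9896)
r(m) = m (r(m) = 0 + m = m)
r(-16/8)*a = -16/8*(-863/96) = -16*1/8*(-863/96) = -2*(-863/96) = 863/48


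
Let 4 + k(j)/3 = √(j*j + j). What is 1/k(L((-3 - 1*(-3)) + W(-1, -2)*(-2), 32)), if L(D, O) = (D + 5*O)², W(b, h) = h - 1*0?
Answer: 1/542566272 + 41*√26897/542566272 ≈ 1.2395e-5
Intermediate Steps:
W(b, h) = h (W(b, h) = h + 0 = h)
k(j) = -12 + 3*√(j + j²) (k(j) = -12 + 3*√(j*j + j) = -12 + 3*√(j² + j) = -12 + 3*√(j + j²))
1/k(L((-3 - 1*(-3)) + W(-1, -2)*(-2), 32)) = 1/(-12 + 3*√((((-3 - 1*(-3)) - 2*(-2)) + 5*32)²*(1 + (((-3 - 1*(-3)) - 2*(-2)) + 5*32)²))) = 1/(-12 + 3*√((((-3 + 3) + 4) + 160)²*(1 + (((-3 + 3) + 4) + 160)²))) = 1/(-12 + 3*√(((0 + 4) + 160)²*(1 + ((0 + 4) + 160)²))) = 1/(-12 + 3*√((4 + 160)²*(1 + (4 + 160)²))) = 1/(-12 + 3*√(164²*(1 + 164²))) = 1/(-12 + 3*√(26896*(1 + 26896))) = 1/(-12 + 3*√(26896*26897)) = 1/(-12 + 3*√723421712) = 1/(-12 + 3*(164*√26897)) = 1/(-12 + 492*√26897)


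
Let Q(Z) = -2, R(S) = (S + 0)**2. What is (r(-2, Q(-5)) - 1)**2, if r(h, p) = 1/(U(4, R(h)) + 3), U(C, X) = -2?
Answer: 0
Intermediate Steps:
R(S) = S**2
r(h, p) = 1 (r(h, p) = 1/(-2 + 3) = 1/1 = 1)
(r(-2, Q(-5)) - 1)**2 = (1 - 1)**2 = 0**2 = 0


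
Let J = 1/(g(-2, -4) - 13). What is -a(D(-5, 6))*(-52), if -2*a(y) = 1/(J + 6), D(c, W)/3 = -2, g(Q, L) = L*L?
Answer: -78/19 ≈ -4.1053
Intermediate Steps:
g(Q, L) = L**2
D(c, W) = -6 (D(c, W) = 3*(-2) = -6)
J = 1/3 (J = 1/((-4)**2 - 13) = 1/(16 - 13) = 1/3 ≈ 0.33333)
a(y) = -3/38 (a(y) = -1/(2*(1/3 + 6)) = -1/(2*19/3) = -1/2*3/19 = -3/38)
-a(D(-5, 6))*(-52) = -1*(-3/38)*(-52) = (3/38)*(-52) = -78/19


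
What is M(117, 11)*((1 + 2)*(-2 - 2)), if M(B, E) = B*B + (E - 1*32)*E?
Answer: -161496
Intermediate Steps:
M(B, E) = B² + E*(-32 + E) (M(B, E) = B² + (E - 32)*E = B² + (-32 + E)*E = B² + E*(-32 + E))
M(117, 11)*((1 + 2)*(-2 - 2)) = (117² + 11² - 32*11)*((1 + 2)*(-2 - 2)) = (13689 + 121 - 352)*(3*(-4)) = 13458*(-12) = -161496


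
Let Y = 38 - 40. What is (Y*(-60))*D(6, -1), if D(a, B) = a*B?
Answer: -720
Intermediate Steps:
D(a, B) = B*a
Y = -2
(Y*(-60))*D(6, -1) = (-2*(-60))*(-1*6) = 120*(-6) = -720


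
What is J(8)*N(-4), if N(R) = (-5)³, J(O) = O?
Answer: -1000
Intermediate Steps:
N(R) = -125
J(8)*N(-4) = 8*(-125) = -1000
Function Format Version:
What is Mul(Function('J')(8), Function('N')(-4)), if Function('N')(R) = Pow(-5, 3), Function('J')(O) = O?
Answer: -1000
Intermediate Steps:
Function('N')(R) = -125
Mul(Function('J')(8), Function('N')(-4)) = Mul(8, -125) = -1000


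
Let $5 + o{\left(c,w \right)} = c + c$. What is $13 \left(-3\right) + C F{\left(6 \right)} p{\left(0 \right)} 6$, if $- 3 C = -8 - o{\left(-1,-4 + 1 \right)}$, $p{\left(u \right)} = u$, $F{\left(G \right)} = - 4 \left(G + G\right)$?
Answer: $-39$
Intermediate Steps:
$F{\left(G \right)} = - 8 G$ ($F{\left(G \right)} = - 4 \cdot 2 G = - 8 G$)
$o{\left(c,w \right)} = -5 + 2 c$ ($o{\left(c,w \right)} = -5 + \left(c + c\right) = -5 + 2 c$)
$C = \frac{1}{3}$ ($C = - \frac{-8 - \left(-5 + 2 \left(-1\right)\right)}{3} = - \frac{-8 - \left(-5 - 2\right)}{3} = - \frac{-8 - -7}{3} = - \frac{-8 + 7}{3} = \left(- \frac{1}{3}\right) \left(-1\right) = \frac{1}{3} \approx 0.33333$)
$13 \left(-3\right) + C F{\left(6 \right)} p{\left(0 \right)} 6 = 13 \left(-3\right) + \frac{\left(-8\right) 6 \cdot 0 \cdot 6}{3} = -39 + \frac{\left(-48\right) 0 \cdot 6}{3} = -39 + \frac{0 \cdot 6}{3} = -39 + \frac{1}{3} \cdot 0 = -39 + 0 = -39$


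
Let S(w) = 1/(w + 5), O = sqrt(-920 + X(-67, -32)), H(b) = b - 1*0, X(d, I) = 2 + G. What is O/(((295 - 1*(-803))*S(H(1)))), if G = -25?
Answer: I*sqrt(943)/183 ≈ 0.1678*I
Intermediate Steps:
X(d, I) = -23 (X(d, I) = 2 - 25 = -23)
H(b) = b (H(b) = b + 0 = b)
O = I*sqrt(943) (O = sqrt(-920 - 23) = sqrt(-943) = I*sqrt(943) ≈ 30.708*I)
S(w) = 1/(5 + w)
O/(((295 - 1*(-803))*S(H(1)))) = (I*sqrt(943))/(((295 - 1*(-803))/(5 + 1))) = (I*sqrt(943))/(((295 + 803)/6)) = (I*sqrt(943))/((1098*(1/6))) = (I*sqrt(943))/183 = (I*sqrt(943))*(1/183) = I*sqrt(943)/183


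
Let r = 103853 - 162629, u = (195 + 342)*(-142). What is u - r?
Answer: -17478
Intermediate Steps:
u = -76254 (u = 537*(-142) = -76254)
r = -58776
u - r = -76254 - 1*(-58776) = -76254 + 58776 = -17478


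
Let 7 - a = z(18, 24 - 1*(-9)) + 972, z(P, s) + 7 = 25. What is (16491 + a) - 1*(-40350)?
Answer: 55858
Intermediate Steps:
z(P, s) = 18 (z(P, s) = -7 + 25 = 18)
a = -983 (a = 7 - (18 + 972) = 7 - 1*990 = 7 - 990 = -983)
(16491 + a) - 1*(-40350) = (16491 - 983) - 1*(-40350) = 15508 + 40350 = 55858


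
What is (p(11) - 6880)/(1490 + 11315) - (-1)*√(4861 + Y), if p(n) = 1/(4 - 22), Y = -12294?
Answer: -123841/230490 + I*√7433 ≈ -0.53729 + 86.215*I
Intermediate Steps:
p(n) = -1/18 (p(n) = 1/(-18) = -1/18)
(p(11) - 6880)/(1490 + 11315) - (-1)*√(4861 + Y) = (-1/18 - 6880)/(1490 + 11315) - (-1)*√(4861 - 12294) = -123841/18/12805 - (-1)*√(-7433) = -123841/18*1/12805 - (-1)*I*√7433 = -123841/230490 - (-1)*I*√7433 = -123841/230490 + I*√7433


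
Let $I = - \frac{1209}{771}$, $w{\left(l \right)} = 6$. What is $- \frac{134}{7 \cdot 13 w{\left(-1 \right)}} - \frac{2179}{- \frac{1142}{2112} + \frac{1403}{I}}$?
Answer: $\frac{227629822493}{104011113297} \approx 2.1885$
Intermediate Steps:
$I = - \frac{403}{257}$ ($I = \left(-1209\right) \frac{1}{771} = - \frac{403}{257} \approx -1.5681$)
$- \frac{134}{7 \cdot 13 w{\left(-1 \right)}} - \frac{2179}{- \frac{1142}{2112} + \frac{1403}{I}} = - \frac{134}{7 \cdot 13 \cdot 6} - \frac{2179}{- \frac{1142}{2112} + \frac{1403}{- \frac{403}{257}}} = - \frac{134}{91 \cdot 6} - \frac{2179}{\left(-1142\right) \frac{1}{2112} + 1403 \left(- \frac{257}{403}\right)} = - \frac{134}{546} - \frac{2179}{- \frac{571}{1056} - \frac{360571}{403}} = \left(-134\right) \frac{1}{546} - \frac{2179}{- \frac{380993089}{425568}} = - \frac{67}{273} - - \frac{927312672}{380993089} = - \frac{67}{273} + \frac{927312672}{380993089} = \frac{227629822493}{104011113297}$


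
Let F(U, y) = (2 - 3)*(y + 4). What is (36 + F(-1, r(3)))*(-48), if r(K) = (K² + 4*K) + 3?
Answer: -384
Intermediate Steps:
r(K) = 3 + K² + 4*K
F(U, y) = -4 - y (F(U, y) = -(4 + y) = -4 - y)
(36 + F(-1, r(3)))*(-48) = (36 + (-4 - (3 + 3² + 4*3)))*(-48) = (36 + (-4 - (3 + 9 + 12)))*(-48) = (36 + (-4 - 1*24))*(-48) = (36 + (-4 - 24))*(-48) = (36 - 28)*(-48) = 8*(-48) = -384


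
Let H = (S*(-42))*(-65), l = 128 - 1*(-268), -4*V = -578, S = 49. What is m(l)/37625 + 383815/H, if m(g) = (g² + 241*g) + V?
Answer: 688630274/71901375 ≈ 9.5774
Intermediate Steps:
V = 289/2 (V = -¼*(-578) = 289/2 ≈ 144.50)
l = 396 (l = 128 + 268 = 396)
m(g) = 289/2 + g² + 241*g (m(g) = (g² + 241*g) + 289/2 = 289/2 + g² + 241*g)
H = 133770 (H = (49*(-42))*(-65) = -2058*(-65) = 133770)
m(l)/37625 + 383815/H = (289/2 + 396² + 241*396)/37625 + 383815/133770 = (289/2 + 156816 + 95436)*(1/37625) + 383815*(1/133770) = (504793/2)*(1/37625) + 76763/26754 = 504793/75250 + 76763/26754 = 688630274/71901375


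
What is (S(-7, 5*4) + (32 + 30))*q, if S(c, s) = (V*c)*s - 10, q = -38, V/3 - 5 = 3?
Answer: 125704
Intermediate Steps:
V = 24 (V = 15 + 3*3 = 15 + 9 = 24)
S(c, s) = -10 + 24*c*s (S(c, s) = (24*c)*s - 10 = 24*c*s - 10 = -10 + 24*c*s)
(S(-7, 5*4) + (32 + 30))*q = ((-10 + 24*(-7)*(5*4)) + (32 + 30))*(-38) = ((-10 + 24*(-7)*20) + 62)*(-38) = ((-10 - 3360) + 62)*(-38) = (-3370 + 62)*(-38) = -3308*(-38) = 125704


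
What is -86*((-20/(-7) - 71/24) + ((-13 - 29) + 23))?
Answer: 137987/84 ≈ 1642.7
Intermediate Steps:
-86*((-20/(-7) - 71/24) + ((-13 - 29) + 23)) = -86*((-20*(-⅐) - 71*1/24) + (-42 + 23)) = -86*((20/7 - 71/24) - 19) = -86*(-17/168 - 19) = -86*(-3209/168) = 137987/84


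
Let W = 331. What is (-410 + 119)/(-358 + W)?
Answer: 97/9 ≈ 10.778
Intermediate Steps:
(-410 + 119)/(-358 + W) = (-410 + 119)/(-358 + 331) = -291/(-27) = -291*(-1/27) = 97/9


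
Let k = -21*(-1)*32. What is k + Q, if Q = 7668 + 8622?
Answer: 16962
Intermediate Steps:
Q = 16290
k = 672 (k = 21*32 = 672)
k + Q = 672 + 16290 = 16962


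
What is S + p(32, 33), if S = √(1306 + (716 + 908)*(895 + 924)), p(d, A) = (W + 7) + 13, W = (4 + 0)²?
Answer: 36 + √2955362 ≈ 1755.1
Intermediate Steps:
W = 16 (W = 4² = 16)
p(d, A) = 36 (p(d, A) = (16 + 7) + 13 = 23 + 13 = 36)
S = √2955362 (S = √(1306 + 1624*1819) = √(1306 + 2954056) = √2955362 ≈ 1719.1)
S + p(32, 33) = √2955362 + 36 = 36 + √2955362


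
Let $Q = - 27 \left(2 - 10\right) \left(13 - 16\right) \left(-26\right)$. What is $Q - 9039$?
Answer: $7809$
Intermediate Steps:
$Q = 16848$ ($Q = - 27 \left(\left(-8\right) \left(-3\right)\right) \left(-26\right) = \left(-27\right) 24 \left(-26\right) = \left(-648\right) \left(-26\right) = 16848$)
$Q - 9039 = 16848 - 9039 = 7809$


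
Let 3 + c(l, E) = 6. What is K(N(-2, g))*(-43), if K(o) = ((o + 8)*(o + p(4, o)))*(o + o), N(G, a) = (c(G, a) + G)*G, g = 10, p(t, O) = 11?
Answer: 9288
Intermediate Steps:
c(l, E) = 3 (c(l, E) = -3 + 6 = 3)
N(G, a) = G*(3 + G) (N(G, a) = (3 + G)*G = G*(3 + G))
K(o) = 2*o*(8 + o)*(11 + o) (K(o) = ((o + 8)*(o + 11))*(o + o) = ((8 + o)*(11 + o))*(2*o) = 2*o*(8 + o)*(11 + o))
K(N(-2, g))*(-43) = (2*(-2*(3 - 2))*(88 + (-2*(3 - 2))² + 19*(-2*(3 - 2))))*(-43) = (2*(-2*1)*(88 + (-2*1)² + 19*(-2*1)))*(-43) = (2*(-2)*(88 + (-2)² + 19*(-2)))*(-43) = (2*(-2)*(88 + 4 - 38))*(-43) = (2*(-2)*54)*(-43) = -216*(-43) = 9288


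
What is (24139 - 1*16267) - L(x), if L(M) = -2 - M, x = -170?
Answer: 7704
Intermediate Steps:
(24139 - 1*16267) - L(x) = (24139 - 1*16267) - (-2 - 1*(-170)) = (24139 - 16267) - (-2 + 170) = 7872 - 1*168 = 7872 - 168 = 7704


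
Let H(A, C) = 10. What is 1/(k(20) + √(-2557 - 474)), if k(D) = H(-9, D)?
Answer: 10/3131 - I*√3031/3131 ≈ 0.0031939 - 0.017584*I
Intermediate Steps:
k(D) = 10
1/(k(20) + √(-2557 - 474)) = 1/(10 + √(-2557 - 474)) = 1/(10 + √(-3031)) = 1/(10 + I*√3031)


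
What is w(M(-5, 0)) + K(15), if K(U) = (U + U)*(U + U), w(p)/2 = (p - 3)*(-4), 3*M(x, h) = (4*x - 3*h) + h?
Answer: 2932/3 ≈ 977.33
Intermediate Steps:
M(x, h) = -2*h/3 + 4*x/3 (M(x, h) = ((4*x - 3*h) + h)/3 = ((-3*h + 4*x) + h)/3 = (-2*h + 4*x)/3 = -2*h/3 + 4*x/3)
w(p) = 24 - 8*p (w(p) = 2*((p - 3)*(-4)) = 2*((-3 + p)*(-4)) = 2*(12 - 4*p) = 24 - 8*p)
K(U) = 4*U**2 (K(U) = (2*U)*(2*U) = 4*U**2)
w(M(-5, 0)) + K(15) = (24 - 8*(-2/3*0 + (4/3)*(-5))) + 4*15**2 = (24 - 8*(0 - 20/3)) + 4*225 = (24 - 8*(-20/3)) + 900 = (24 + 160/3) + 900 = 232/3 + 900 = 2932/3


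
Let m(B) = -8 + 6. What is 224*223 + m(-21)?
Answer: 49950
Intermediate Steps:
m(B) = -2
224*223 + m(-21) = 224*223 - 2 = 49952 - 2 = 49950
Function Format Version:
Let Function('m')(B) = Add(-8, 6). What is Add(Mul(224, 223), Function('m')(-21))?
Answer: 49950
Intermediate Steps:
Function('m')(B) = -2
Add(Mul(224, 223), Function('m')(-21)) = Add(Mul(224, 223), -2) = Add(49952, -2) = 49950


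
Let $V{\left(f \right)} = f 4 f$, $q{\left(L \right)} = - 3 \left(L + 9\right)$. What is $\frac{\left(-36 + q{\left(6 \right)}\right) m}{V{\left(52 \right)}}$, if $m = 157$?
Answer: $- \frac{12717}{10816} \approx -1.1758$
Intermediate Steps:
$q{\left(L \right)} = -27 - 3 L$ ($q{\left(L \right)} = - 3 \left(9 + L\right) = -27 - 3 L$)
$V{\left(f \right)} = 4 f^{2}$ ($V{\left(f \right)} = 4 f f = 4 f^{2}$)
$\frac{\left(-36 + q{\left(6 \right)}\right) m}{V{\left(52 \right)}} = \frac{\left(-36 - 45\right) 157}{4 \cdot 52^{2}} = \frac{\left(-36 - 45\right) 157}{4 \cdot 2704} = \frac{\left(-36 - 45\right) 157}{10816} = \left(-81\right) 157 \cdot \frac{1}{10816} = \left(-12717\right) \frac{1}{10816} = - \frac{12717}{10816}$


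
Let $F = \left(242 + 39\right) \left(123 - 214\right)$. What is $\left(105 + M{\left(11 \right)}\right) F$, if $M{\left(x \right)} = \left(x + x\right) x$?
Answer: $-8873137$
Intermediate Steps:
$F = -25571$ ($F = 281 \left(-91\right) = -25571$)
$M{\left(x \right)} = 2 x^{2}$ ($M{\left(x \right)} = 2 x x = 2 x^{2}$)
$\left(105 + M{\left(11 \right)}\right) F = \left(105 + 2 \cdot 11^{2}\right) \left(-25571\right) = \left(105 + 2 \cdot 121\right) \left(-25571\right) = \left(105 + 242\right) \left(-25571\right) = 347 \left(-25571\right) = -8873137$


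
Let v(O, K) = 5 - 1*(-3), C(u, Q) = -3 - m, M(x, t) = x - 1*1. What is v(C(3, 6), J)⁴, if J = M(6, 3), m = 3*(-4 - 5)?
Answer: 4096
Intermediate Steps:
m = -27 (m = 3*(-9) = -27)
M(x, t) = -1 + x (M(x, t) = x - 1 = -1 + x)
C(u, Q) = 24 (C(u, Q) = -3 - 1*(-27) = -3 + 27 = 24)
J = 5 (J = -1 + 6 = 5)
v(O, K) = 8 (v(O, K) = 5 + 3 = 8)
v(C(3, 6), J)⁴ = 8⁴ = 4096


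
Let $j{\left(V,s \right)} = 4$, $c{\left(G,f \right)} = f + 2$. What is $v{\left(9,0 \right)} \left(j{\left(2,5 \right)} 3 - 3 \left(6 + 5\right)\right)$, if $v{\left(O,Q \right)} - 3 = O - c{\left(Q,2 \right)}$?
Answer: $-168$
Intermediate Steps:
$c{\left(G,f \right)} = 2 + f$
$v{\left(O,Q \right)} = -1 + O$ ($v{\left(O,Q \right)} = 3 + \left(O - \left(2 + 2\right)\right) = 3 + \left(O - 4\right) = 3 + \left(-4 + O\right) = -1 + O$)
$v{\left(9,0 \right)} \left(j{\left(2,5 \right)} 3 - 3 \left(6 + 5\right)\right) = \left(-1 + 9\right) \left(4 \cdot 3 - 3 \left(6 + 5\right)\right) = 8 \left(12 - 33\right) = 8 \left(-21\right) = -168$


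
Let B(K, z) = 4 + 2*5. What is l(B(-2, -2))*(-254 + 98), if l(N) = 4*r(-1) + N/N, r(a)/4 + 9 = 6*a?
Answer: 37284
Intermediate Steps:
r(a) = -36 + 24*a (r(a) = -36 + 4*(6*a) = -36 + 24*a)
B(K, z) = 14 (B(K, z) = 4 + 10 = 14)
l(N) = -239 (l(N) = 4*(-36 + 24*(-1)) + N/N = 4*(-36 - 24) + 1 = 4*(-60) + 1 = -240 + 1 = -239)
l(B(-2, -2))*(-254 + 98) = -239*(-254 + 98) = -239*(-156) = 37284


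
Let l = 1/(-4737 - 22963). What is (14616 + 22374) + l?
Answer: 1024622999/27700 ≈ 36990.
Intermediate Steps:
l = -1/27700 (l = 1/(-27700) = -1/27700 ≈ -3.6101e-5)
(14616 + 22374) + l = (14616 + 22374) - 1/27700 = 36990 - 1/27700 = 1024622999/27700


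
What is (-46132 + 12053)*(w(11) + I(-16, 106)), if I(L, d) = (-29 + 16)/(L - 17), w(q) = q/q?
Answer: -1567634/33 ≈ -47504.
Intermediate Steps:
w(q) = 1
I(L, d) = -13/(-17 + L)
(-46132 + 12053)*(w(11) + I(-16, 106)) = (-46132 + 12053)*(1 - 13/(-17 - 16)) = -34079*(1 - 13/(-33)) = -34079*(1 - 13*(-1/33)) = -34079*(1 + 13/33) = -34079*46/33 = -1567634/33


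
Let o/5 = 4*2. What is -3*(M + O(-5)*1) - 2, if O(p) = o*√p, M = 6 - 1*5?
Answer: -5 - 120*I*√5 ≈ -5.0 - 268.33*I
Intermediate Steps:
o = 40 (o = 5*(4*2) = 5*8 = 40)
M = 1 (M = 6 - 5 = 1)
O(p) = 40*√p
-3*(M + O(-5)*1) - 2 = -3*(1 + (40*√(-5))*1) - 2 = -3*(1 + (40*(I*√5))*1) - 2 = -3*(1 + (40*I*√5)*1) - 2 = -3*(1 + 40*I*√5) - 2 = (-3 - 120*I*√5) - 2 = -5 - 120*I*√5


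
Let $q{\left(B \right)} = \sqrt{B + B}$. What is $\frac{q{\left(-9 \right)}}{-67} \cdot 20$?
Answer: $- \frac{60 i \sqrt{2}}{67} \approx - 1.2665 i$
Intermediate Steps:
$q{\left(B \right)} = \sqrt{2} \sqrt{B}$ ($q{\left(B \right)} = \sqrt{2 B} = \sqrt{2} \sqrt{B}$)
$\frac{q{\left(-9 \right)}}{-67} \cdot 20 = \frac{\sqrt{2} \sqrt{-9}}{-67} \cdot 20 = \sqrt{2} \cdot 3 i \left(- \frac{1}{67}\right) 20 = 3 i \sqrt{2} \left(- \frac{1}{67}\right) 20 = - \frac{3 i \sqrt{2}}{67} \cdot 20 = - \frac{60 i \sqrt{2}}{67}$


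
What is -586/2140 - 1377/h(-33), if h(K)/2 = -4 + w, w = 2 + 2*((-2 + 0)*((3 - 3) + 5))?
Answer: 730249/23540 ≈ 31.022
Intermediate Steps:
w = -18 (w = 2 + 2*(-2*(0 + 5)) = 2 + 2*(-2*5) = 2 + 2*(-10) = 2 - 20 = -18)
h(K) = -44 (h(K) = 2*(-4 - 18) = 2*(-22) = -44)
-586/2140 - 1377/h(-33) = -586/2140 - 1377/(-44) = -586*1/2140 - 1377*(-1/44) = -293/1070 + 1377/44 = 730249/23540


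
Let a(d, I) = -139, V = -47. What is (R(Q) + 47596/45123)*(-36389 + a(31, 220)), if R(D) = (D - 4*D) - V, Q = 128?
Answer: 184574218480/15041 ≈ 1.2271e+7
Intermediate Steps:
R(D) = 47 - 3*D (R(D) = (D - 4*D) - 1*(-47) = -3*D + 47 = 47 - 3*D)
(R(Q) + 47596/45123)*(-36389 + a(31, 220)) = ((47 - 3*128) + 47596/45123)*(-36389 - 139) = ((47 - 384) + 47596*(1/45123))*(-36528) = (-337 + 47596/45123)*(-36528) = -15158855/45123*(-36528) = 184574218480/15041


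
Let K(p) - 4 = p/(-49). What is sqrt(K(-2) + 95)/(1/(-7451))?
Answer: -7451*sqrt(4853)/7 ≈ -74152.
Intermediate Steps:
K(p) = 4 - p/49 (K(p) = 4 + p/(-49) = 4 + p*(-1/49) = 4 - p/49)
sqrt(K(-2) + 95)/(1/(-7451)) = sqrt((4 - 1/49*(-2)) + 95)/(1/(-7451)) = sqrt((4 + 2/49) + 95)/(-1/7451) = sqrt(198/49 + 95)*(-7451) = sqrt(4853/49)*(-7451) = (sqrt(4853)/7)*(-7451) = -7451*sqrt(4853)/7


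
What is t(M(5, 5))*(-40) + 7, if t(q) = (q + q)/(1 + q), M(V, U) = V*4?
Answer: -1453/21 ≈ -69.190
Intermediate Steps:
M(V, U) = 4*V
t(q) = 2*q/(1 + q) (t(q) = (2*q)/(1 + q) = 2*q/(1 + q))
t(M(5, 5))*(-40) + 7 = (2*(4*5)/(1 + 4*5))*(-40) + 7 = (2*20/(1 + 20))*(-40) + 7 = (2*20/21)*(-40) + 7 = (2*20*(1/21))*(-40) + 7 = (40/21)*(-40) + 7 = -1600/21 + 7 = -1453/21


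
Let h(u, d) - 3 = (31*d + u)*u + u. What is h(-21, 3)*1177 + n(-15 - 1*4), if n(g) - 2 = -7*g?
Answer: -1800675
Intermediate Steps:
n(g) = 2 - 7*g
h(u, d) = 3 + u + u*(u + 31*d) (h(u, d) = 3 + ((31*d + u)*u + u) = 3 + ((u + 31*d)*u + u) = 3 + (u*(u + 31*d) + u) = 3 + (u + u*(u + 31*d)) = 3 + u + u*(u + 31*d))
h(-21, 3)*1177 + n(-15 - 1*4) = (3 - 21 + (-21)² + 31*3*(-21))*1177 + (2 - 7*(-15 - 1*4)) = (3 - 21 + 441 - 1953)*1177 + (2 - 7*(-15 - 4)) = -1530*1177 + (2 - 7*(-19)) = -1800810 + (2 + 133) = -1800810 + 135 = -1800675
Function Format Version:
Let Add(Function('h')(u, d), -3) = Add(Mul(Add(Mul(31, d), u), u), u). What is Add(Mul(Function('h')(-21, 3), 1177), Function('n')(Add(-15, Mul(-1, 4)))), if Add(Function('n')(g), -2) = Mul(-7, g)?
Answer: -1800675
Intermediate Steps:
Function('n')(g) = Add(2, Mul(-7, g))
Function('h')(u, d) = Add(3, u, Mul(u, Add(u, Mul(31, d)))) (Function('h')(u, d) = Add(3, Add(Mul(Add(Mul(31, d), u), u), u)) = Add(3, Add(Mul(Add(u, Mul(31, d)), u), u)) = Add(3, Add(Mul(u, Add(u, Mul(31, d))), u)) = Add(3, Add(u, Mul(u, Add(u, Mul(31, d))))) = Add(3, u, Mul(u, Add(u, Mul(31, d)))))
Add(Mul(Function('h')(-21, 3), 1177), Function('n')(Add(-15, Mul(-1, 4)))) = Add(Mul(Add(3, -21, Pow(-21, 2), Mul(31, 3, -21)), 1177), Add(2, Mul(-7, Add(-15, Mul(-1, 4))))) = Add(Mul(Add(3, -21, 441, -1953), 1177), Add(2, Mul(-7, Add(-15, -4)))) = Add(Mul(-1530, 1177), Add(2, Mul(-7, -19))) = Add(-1800810, Add(2, 133)) = Add(-1800810, 135) = -1800675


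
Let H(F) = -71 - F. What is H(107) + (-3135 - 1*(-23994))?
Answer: 20681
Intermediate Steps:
H(107) + (-3135 - 1*(-23994)) = (-71 - 1*107) + (-3135 - 1*(-23994)) = (-71 - 107) + (-3135 + 23994) = -178 + 20859 = 20681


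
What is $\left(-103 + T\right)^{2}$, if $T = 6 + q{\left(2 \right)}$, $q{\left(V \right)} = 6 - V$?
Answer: $8649$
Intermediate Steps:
$T = 10$ ($T = 6 + \left(6 - 2\right) = 6 + 4 = 10$)
$\left(-103 + T\right)^{2} = \left(-103 + 10\right)^{2} = \left(-93\right)^{2} = 8649$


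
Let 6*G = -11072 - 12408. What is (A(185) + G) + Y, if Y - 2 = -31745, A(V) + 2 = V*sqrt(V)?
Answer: -106975/3 + 185*sqrt(185) ≈ -33142.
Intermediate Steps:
A(V) = -2 + V**(3/2) (A(V) = -2 + V*sqrt(V) = -2 + V**(3/2))
Y = -31743 (Y = 2 - 31745 = -31743)
G = -11740/3 (G = (-11072 - 12408)/6 = (1/6)*(-23480) = -11740/3 ≈ -3913.3)
(A(185) + G) + Y = ((-2 + 185**(3/2)) - 11740/3) - 31743 = ((-2 + 185*sqrt(185)) - 11740/3) - 31743 = (-11746/3 + 185*sqrt(185)) - 31743 = -106975/3 + 185*sqrt(185)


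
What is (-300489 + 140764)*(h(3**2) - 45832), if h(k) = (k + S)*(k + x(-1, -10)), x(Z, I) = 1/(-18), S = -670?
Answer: 148767385825/18 ≈ 8.2649e+9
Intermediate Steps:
x(Z, I) = -1/18
h(k) = (-670 + k)*(-1/18 + k) (h(k) = (k - 670)*(k - 1/18) = (-670 + k)*(-1/18 + k))
(-300489 + 140764)*(h(3**2) - 45832) = (-300489 + 140764)*((335/9 + (3**2)**2 - 12061/18*3**2) - 45832) = -159725*((335/9 + 9**2 - 12061/18*9) - 45832) = -159725*((335/9 + 81 - 12061/2) - 45832) = -159725*(-106421/18 - 45832) = -159725*(-931397/18) = 148767385825/18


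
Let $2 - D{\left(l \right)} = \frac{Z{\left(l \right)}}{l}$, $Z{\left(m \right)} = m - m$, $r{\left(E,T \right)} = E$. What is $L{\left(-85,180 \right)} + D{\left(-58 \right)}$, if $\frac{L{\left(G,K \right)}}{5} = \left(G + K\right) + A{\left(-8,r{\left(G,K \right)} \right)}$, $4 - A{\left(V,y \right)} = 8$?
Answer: $457$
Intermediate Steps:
$A{\left(V,y \right)} = -4$ ($A{\left(V,y \right)} = 4 - 8 = -4$)
$L{\left(G,K \right)} = -20 + 5 G + 5 K$ ($L{\left(G,K \right)} = 5 \left(\left(G + K\right) - 4\right) = 5 \left(-4 + G + K\right) = -20 + 5 G + 5 K$)
$Z{\left(m \right)} = 0$
$D{\left(l \right)} = 2$ ($D{\left(l \right)} = 2 - \frac{0}{l} = 2 - 0 = 2 + 0 = 2$)
$L{\left(-85,180 \right)} + D{\left(-58 \right)} = \left(-20 + 5 \left(-85\right) + 5 \cdot 180\right) + 2 = \left(-20 - 425 + 900\right) + 2 = 455 + 2 = 457$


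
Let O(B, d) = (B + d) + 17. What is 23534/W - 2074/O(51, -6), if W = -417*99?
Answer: -43540025/1279773 ≈ -34.022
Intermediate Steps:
O(B, d) = 17 + B + d
W = -41283
23534/W - 2074/O(51, -6) = 23534/(-41283) - 2074/(17 + 51 - 6) = 23534*(-1/41283) - 2074/62 = -23534/41283 - 2074*1/62 = -23534/41283 - 1037/31 = -43540025/1279773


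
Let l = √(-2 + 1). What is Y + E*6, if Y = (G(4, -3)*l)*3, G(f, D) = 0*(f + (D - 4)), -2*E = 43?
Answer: -129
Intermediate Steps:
E = -43/2 (E = -½*43 = -43/2 ≈ -21.500)
G(f, D) = 0 (G(f, D) = 0*(f + (-4 + D)) = 0*(-4 + D + f) = 0)
l = I (l = √(-1) = I ≈ 1.0*I)
Y = 0 (Y = (0*I)*3 = 0*3 = 0)
Y + E*6 = 0 - 43/2*6 = 0 - 129 = -129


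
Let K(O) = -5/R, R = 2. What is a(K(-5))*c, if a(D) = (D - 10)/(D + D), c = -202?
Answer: -505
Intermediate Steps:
K(O) = -5/2
a(D) = (-10 + D)/(2*D) (a(D) = (-10 + D)/((2*D)) = (-10 + D)*(1/(2*D)) = (-10 + D)/(2*D))
a(K(-5))*c = ((-10 - 5/2)/(2*(-5/2)))*(-202) = ((1/2)*(-2/5)*(-25/2))*(-202) = (5/2)*(-202) = -505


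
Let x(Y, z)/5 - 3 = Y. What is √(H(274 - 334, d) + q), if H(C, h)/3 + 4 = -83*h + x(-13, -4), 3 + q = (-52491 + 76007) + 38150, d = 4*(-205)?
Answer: √265681 ≈ 515.44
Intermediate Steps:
x(Y, z) = 15 + 5*Y
d = -820
q = 61663 (q = -3 + ((-52491 + 76007) + 38150) = -3 + (23516 + 38150) = -3 + 61666 = 61663)
H(C, h) = -162 - 249*h (H(C, h) = -12 + 3*(-83*h + (15 + 5*(-13))) = -12 + 3*(-83*h + (15 - 65)) = -12 + 3*(-83*h - 50) = -12 + 3*(-50 - 83*h) = -12 + (-150 - 249*h) = -162 - 249*h)
√(H(274 - 334, d) + q) = √((-162 - 249*(-820)) + 61663) = √((-162 + 204180) + 61663) = √(204018 + 61663) = √265681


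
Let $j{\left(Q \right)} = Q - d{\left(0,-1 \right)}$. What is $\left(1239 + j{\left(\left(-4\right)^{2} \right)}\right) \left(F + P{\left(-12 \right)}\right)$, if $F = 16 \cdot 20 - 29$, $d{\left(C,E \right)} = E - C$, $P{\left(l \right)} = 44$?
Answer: $420760$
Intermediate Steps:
$F = 291$ ($F = 320 - 29 = 291$)
$j{\left(Q \right)} = 1 + Q$ ($j{\left(Q \right)} = Q - \left(-1 - 0\right) = Q - \left(-1 + 0\right) = Q - -1 = Q + 1 = 1 + Q$)
$\left(1239 + j{\left(\left(-4\right)^{2} \right)}\right) \left(F + P{\left(-12 \right)}\right) = \left(1239 + \left(1 + \left(-4\right)^{2}\right)\right) \left(291 + 44\right) = \left(1239 + \left(1 + 16\right)\right) 335 = \left(1239 + 17\right) 335 = 1256 \cdot 335 = 420760$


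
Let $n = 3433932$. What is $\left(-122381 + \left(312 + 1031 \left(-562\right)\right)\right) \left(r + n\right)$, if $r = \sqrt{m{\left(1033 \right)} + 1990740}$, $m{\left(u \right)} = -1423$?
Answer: $-2408872392612 - 701491 \sqrt{1989317} \approx -2.4099 \cdot 10^{12}$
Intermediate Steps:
$r = \sqrt{1989317}$ ($r = \sqrt{-1423 + 1990740} = \sqrt{1989317} \approx 1410.4$)
$\left(-122381 + \left(312 + 1031 \left(-562\right)\right)\right) \left(r + n\right) = \left(-122381 + \left(312 + 1031 \left(-562\right)\right)\right) \left(\sqrt{1989317} + 3433932\right) = \left(-122381 + \left(312 - 579422\right)\right) \left(3433932 + \sqrt{1989317}\right) = \left(-122381 - 579110\right) \left(3433932 + \sqrt{1989317}\right) = - 701491 \left(3433932 + \sqrt{1989317}\right) = -2408872392612 - 701491 \sqrt{1989317}$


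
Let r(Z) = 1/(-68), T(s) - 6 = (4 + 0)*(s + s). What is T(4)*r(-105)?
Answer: -19/34 ≈ -0.55882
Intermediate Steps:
T(s) = 6 + 8*s (T(s) = 6 + (4 + 0)*(s + s) = 6 + 4*(2*s) = 6 + 8*s)
r(Z) = -1/68
T(4)*r(-105) = (6 + 8*4)*(-1/68) = (6 + 32)*(-1/68) = 38*(-1/68) = -19/34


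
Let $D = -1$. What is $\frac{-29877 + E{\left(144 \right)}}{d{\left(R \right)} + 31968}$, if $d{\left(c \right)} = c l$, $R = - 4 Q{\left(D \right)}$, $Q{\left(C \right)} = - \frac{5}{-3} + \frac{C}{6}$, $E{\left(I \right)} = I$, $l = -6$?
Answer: $- \frac{9911}{10668} \approx -0.92904$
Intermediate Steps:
$Q{\left(C \right)} = \frac{5}{3} + \frac{C}{6}$ ($Q{\left(C \right)} = \left(-5\right) \left(- \frac{1}{3}\right) + C \frac{1}{6} = \frac{5}{3} + \frac{C}{6}$)
$R = -6$ ($R = - 4 \left(\frac{5}{3} + \frac{1}{6} \left(-1\right)\right) = - 4 \left(\frac{5}{3} - \frac{1}{6}\right) = \left(-4\right) \frac{3}{2} = -6$)
$d{\left(c \right)} = - 6 c$ ($d{\left(c \right)} = c \left(-6\right) = - 6 c$)
$\frac{-29877 + E{\left(144 \right)}}{d{\left(R \right)} + 31968} = \frac{-29877 + 144}{\left(-6\right) \left(-6\right) + 31968} = - \frac{29733}{36 + 31968} = - \frac{29733}{32004} = \left(-29733\right) \frac{1}{32004} = - \frac{9911}{10668}$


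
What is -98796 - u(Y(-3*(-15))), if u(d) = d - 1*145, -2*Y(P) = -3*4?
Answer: -98657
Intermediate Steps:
Y(P) = 6 (Y(P) = -(-3)*4/2 = -1/2*(-12) = 6)
u(d) = -145 + d (u(d) = d - 145 = -145 + d)
-98796 - u(Y(-3*(-15))) = -98796 - (-145 + 6) = -98796 - 1*(-139) = -98796 + 139 = -98657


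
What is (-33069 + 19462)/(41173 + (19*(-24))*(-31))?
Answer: -13607/55309 ≈ -0.24602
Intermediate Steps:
(-33069 + 19462)/(41173 + (19*(-24))*(-31)) = -13607/(41173 - 456*(-31)) = -13607/(41173 + 14136) = -13607/55309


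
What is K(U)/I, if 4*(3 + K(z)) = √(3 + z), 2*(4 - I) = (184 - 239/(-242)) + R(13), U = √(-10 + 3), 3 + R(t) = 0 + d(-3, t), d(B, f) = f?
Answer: 1452/45251 - 121*√(3 + I*√7)/45251 ≈ 0.027085 - 0.0018908*I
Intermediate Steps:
R(t) = -3 + t (R(t) = -3 + (0 + t) = -3 + t)
U = I*√7 (U = √(-7) = I*√7 ≈ 2.6458*I)
I = -45251/484 (I = 4 - ((184 - 239/(-242)) + (-3 + 13))/2 = 4 - ((184 - 239*(-1/242)) + 10)/2 = 4 - ((184 + 239/242) + 10)/2 = 4 - (44767/242 + 10)/2 = 4 - ½*47187/242 = 4 - 47187/484 = -45251/484 ≈ -93.494)
K(z) = -3 + √(3 + z)/4
K(U)/I = (-3 + √(3 + I*√7)/4)/(-45251/484) = (-3 + √(3 + I*√7)/4)*(-484/45251) = 1452/45251 - 121*√(3 + I*√7)/45251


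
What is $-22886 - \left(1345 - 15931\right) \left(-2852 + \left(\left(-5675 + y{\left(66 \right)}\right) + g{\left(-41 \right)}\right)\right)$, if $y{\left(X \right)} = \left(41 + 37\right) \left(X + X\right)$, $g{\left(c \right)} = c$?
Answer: $25181722$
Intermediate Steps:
$y{\left(X \right)} = 156 X$ ($y{\left(X \right)} = 78 \cdot 2 X = 156 X$)
$-22886 - \left(1345 - 15931\right) \left(-2852 + \left(\left(-5675 + y{\left(66 \right)}\right) + g{\left(-41 \right)}\right)\right) = -22886 - \left(1345 - 15931\right) \left(-2852 + \left(\left(-5675 + 156 \cdot 66\right) - 41\right)\right) = -22886 - - 14586 \left(-2852 + \left(\left(-5675 + 10296\right) - 41\right)\right) = -22886 - - 14586 \left(-2852 + \left(4621 - 41\right)\right) = -22886 - - 14586 \left(-2852 + 4580\right) = -22886 - \left(-14586\right) 1728 = -22886 - -25204608 = -22886 + 25204608 = 25181722$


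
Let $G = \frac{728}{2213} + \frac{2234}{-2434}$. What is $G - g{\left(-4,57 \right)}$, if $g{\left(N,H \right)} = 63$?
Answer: $- \frac{171258868}{2693221} \approx -63.589$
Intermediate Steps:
$G = - \frac{1585945}{2693221}$ ($G = 728 \cdot \frac{1}{2213} + 2234 \left(- \frac{1}{2434}\right) = \frac{728}{2213} - \frac{1117}{1217} = - \frac{1585945}{2693221} \approx -0.58887$)
$G - g{\left(-4,57 \right)} = - \frac{1585945}{2693221} - 63 = - \frac{171258868}{2693221}$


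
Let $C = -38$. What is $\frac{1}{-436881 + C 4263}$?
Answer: $- \frac{1}{598875} \approx -1.6698 \cdot 10^{-6}$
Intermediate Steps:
$\frac{1}{-436881 + C 4263} = \frac{1}{-436881 - 161994} = \frac{1}{-598875} = - \frac{1}{598875}$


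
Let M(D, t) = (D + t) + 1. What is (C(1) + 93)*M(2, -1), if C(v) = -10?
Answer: 166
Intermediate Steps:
M(D, t) = 1 + D + t
(C(1) + 93)*M(2, -1) = (-10 + 93)*(1 + 2 - 1) = 83*2 = 166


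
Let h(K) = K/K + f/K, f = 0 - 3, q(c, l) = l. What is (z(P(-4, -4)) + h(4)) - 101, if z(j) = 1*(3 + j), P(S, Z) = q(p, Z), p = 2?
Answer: -407/4 ≈ -101.75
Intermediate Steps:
P(S, Z) = Z
f = -3
z(j) = 3 + j
h(K) = 1 - 3/K (h(K) = K/K - 3/K = 1 - 3/K)
(z(P(-4, -4)) + h(4)) - 101 = ((3 - 4) + (-3 + 4)/4) - 101 = (-1 + (¼)*1) - 101 = (-1 + ¼) - 101 = -¾ - 101 = -407/4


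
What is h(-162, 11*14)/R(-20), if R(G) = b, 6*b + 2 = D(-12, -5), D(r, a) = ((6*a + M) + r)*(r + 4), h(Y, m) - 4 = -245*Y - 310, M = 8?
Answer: 4376/5 ≈ 875.20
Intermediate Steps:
h(Y, m) = -306 - 245*Y (h(Y, m) = 4 + (-245*Y - 310) = 4 + (-310 - 245*Y) = -306 - 245*Y)
D(r, a) = (4 + r)*(8 + r + 6*a) (D(r, a) = ((6*a + 8) + r)*(r + 4) = ((8 + 6*a) + r)*(4 + r) = (8 + r + 6*a)*(4 + r) = (4 + r)*(8 + r + 6*a))
b = 45 (b = -⅓ + (32 + (-12)² + 12*(-12) + 24*(-5) + 6*(-5)*(-12))/6 = -⅓ + (32 + 144 - 144 - 120 + 360)/6 = -⅓ + (⅙)*272 = -⅓ + 136/3 = 45)
R(G) = 45
h(-162, 11*14)/R(-20) = (-306 - 245*(-162))/45 = (-306 + 39690)*(1/45) = 39384*(1/45) = 4376/5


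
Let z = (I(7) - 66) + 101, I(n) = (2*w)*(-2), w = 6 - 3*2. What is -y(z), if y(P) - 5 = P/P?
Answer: -6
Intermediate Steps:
w = 0 (w = 6 - 6 = 0)
I(n) = 0 (I(n) = (2*0)*(-2) = 0*(-2) = 0)
z = 35 (z = (0 - 66) + 101 = -66 + 101 = 35)
y(P) = 6 (y(P) = 5 + P/P = 5 + 1 = 6)
-y(z) = -1*6 = -6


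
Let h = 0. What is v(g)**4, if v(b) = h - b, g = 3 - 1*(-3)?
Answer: 1296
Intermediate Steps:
g = 6 (g = 3 + 3 = 6)
v(b) = -b (v(b) = 0 - b = -b)
v(g)**4 = (-1*6)**4 = (-6)**4 = 1296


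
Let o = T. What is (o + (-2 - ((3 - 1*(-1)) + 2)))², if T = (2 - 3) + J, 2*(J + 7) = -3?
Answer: 1225/4 ≈ 306.25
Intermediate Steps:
J = -17/2 (J = -7 + (½)*(-3) = -7 - 3/2 = -17/2 ≈ -8.5000)
T = -19/2 (T = (2 - 3) - 17/2 = -1 - 17/2 = -19/2 ≈ -9.5000)
o = -19/2 ≈ -9.5000
(o + (-2 - ((3 - 1*(-1)) + 2)))² = (-19/2 + (-2 - ((3 - 1*(-1)) + 2)))² = (-19/2 + (-2 - ((3 + 1) + 2)))² = (-19/2 + (-2 - (4 + 2)))² = (-19/2 + (-2 - 1*6))² = (-19/2 + (-2 - 6))² = (-19/2 - 8)² = (-35/2)² = 1225/4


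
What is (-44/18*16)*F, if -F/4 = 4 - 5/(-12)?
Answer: 18656/27 ≈ 690.96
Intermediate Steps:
F = -53/3 (F = -4*(4 - 5/(-12)) = -4*(4 - 5*(-1/12)) = -4*(4 + 5/12) = -4*53/12 = -53/3 ≈ -17.667)
(-44/18*16)*F = (-44/18*16)*(-53/3) = (-44*1/18*16)*(-53/3) = -22/9*16*(-53/3) = -352/9*(-53/3) = 18656/27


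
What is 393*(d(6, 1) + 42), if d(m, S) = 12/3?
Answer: 18078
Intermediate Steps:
d(m, S) = 4 (d(m, S) = 12*(⅓) = 4)
393*(d(6, 1) + 42) = 393*(4 + 42) = 393*46 = 18078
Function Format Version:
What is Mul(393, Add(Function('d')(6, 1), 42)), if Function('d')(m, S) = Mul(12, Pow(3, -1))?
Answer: 18078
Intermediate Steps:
Function('d')(m, S) = 4 (Function('d')(m, S) = Mul(12, Rational(1, 3)) = 4)
Mul(393, Add(Function('d')(6, 1), 42)) = Mul(393, Add(4, 42)) = Mul(393, 46) = 18078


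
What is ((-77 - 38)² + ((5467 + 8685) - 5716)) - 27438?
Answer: -5777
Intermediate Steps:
((-77 - 38)² + ((5467 + 8685) - 5716)) - 27438 = ((-115)² + (14152 - 5716)) - 27438 = (13225 + 8436) - 27438 = 21661 - 27438 = -5777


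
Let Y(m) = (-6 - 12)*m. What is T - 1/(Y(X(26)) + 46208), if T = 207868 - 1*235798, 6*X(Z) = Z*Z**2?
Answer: -182103599/6520 ≈ -27930.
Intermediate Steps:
X(Z) = Z**3/6 (X(Z) = (Z*Z**2)/6 = Z**3/6)
Y(m) = -18*m
T = -27930 (T = 207868 - 235798 = -27930)
T - 1/(Y(X(26)) + 46208) = -27930 - 1/(-3*26**3 + 46208) = -27930 - 1/(-3*17576 + 46208) = -27930 - 1/(-18*8788/3 + 46208) = -27930 - 1/(-52728 + 46208) = -27930 - 1/(-6520) = -27930 - 1*(-1/6520) = -27930 + 1/6520 = -182103599/6520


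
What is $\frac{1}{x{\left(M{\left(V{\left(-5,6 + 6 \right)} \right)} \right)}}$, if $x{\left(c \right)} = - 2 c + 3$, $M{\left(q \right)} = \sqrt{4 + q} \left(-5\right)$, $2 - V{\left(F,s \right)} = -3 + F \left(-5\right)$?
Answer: $\frac{3}{1609} - \frac{40 i}{1609} \approx 0.0018645 - 0.02486 i$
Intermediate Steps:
$V{\left(F,s \right)} = 5 + 5 F$ ($V{\left(F,s \right)} = 2 - \left(-3 + F \left(-5\right)\right) = 2 - \left(-3 - 5 F\right) = 2 + \left(3 + 5 F\right) = 5 + 5 F$)
$M{\left(q \right)} = - 5 \sqrt{4 + q}$
$x{\left(c \right)} = 3 - 2 c$
$\frac{1}{x{\left(M{\left(V{\left(-5,6 + 6 \right)} \right)} \right)}} = \frac{1}{3 - 2 \left(- 5 \sqrt{4 + \left(5 + 5 \left(-5\right)\right)}\right)} = \frac{1}{3 - 2 \left(- 5 \sqrt{4 + \left(5 - 25\right)}\right)} = \frac{1}{3 - 2 \left(- 5 \sqrt{4 - 20}\right)} = \frac{1}{3 - 2 \left(- 5 \sqrt{-16}\right)} = \frac{1}{3 - 2 \left(- 5 \cdot 4 i\right)} = \frac{1}{3 - 2 \left(- 20 i\right)} = \frac{1}{3 + 40 i} = \frac{3 - 40 i}{1609}$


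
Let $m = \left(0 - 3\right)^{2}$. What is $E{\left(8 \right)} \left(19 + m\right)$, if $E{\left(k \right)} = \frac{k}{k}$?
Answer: $28$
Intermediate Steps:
$E{\left(k \right)} = 1$
$m = 9$ ($m = \left(-3\right)^{2} = 9$)
$E{\left(8 \right)} \left(19 + m\right) = 1 \left(19 + 9\right) = 1 \cdot 28 = 28$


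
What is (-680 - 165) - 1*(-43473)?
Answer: 42628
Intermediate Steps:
(-680 - 165) - 1*(-43473) = -845 + 43473 = 42628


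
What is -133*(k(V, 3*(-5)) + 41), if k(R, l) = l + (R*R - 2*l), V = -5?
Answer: -10773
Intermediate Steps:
k(R, l) = R² - l (k(R, l) = l + (R² - 2*l) = R² - l)
-133*(k(V, 3*(-5)) + 41) = -133*(((-5)² - 3*(-5)) + 41) = -133*((25 - 1*(-15)) + 41) = -133*((25 + 15) + 41) = -133*(40 + 41) = -133*81 = -10773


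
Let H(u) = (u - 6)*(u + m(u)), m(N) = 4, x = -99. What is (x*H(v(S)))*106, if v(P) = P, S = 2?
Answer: 251856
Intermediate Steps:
H(u) = (-6 + u)*(4 + u) (H(u) = (u - 6)*(u + 4) = (-6 + u)*(4 + u))
(x*H(v(S)))*106 = -99*(-24 + 2**2 - 2*2)*106 = -99*(-24 + 4 - 4)*106 = -99*(-24)*106 = 2376*106 = 251856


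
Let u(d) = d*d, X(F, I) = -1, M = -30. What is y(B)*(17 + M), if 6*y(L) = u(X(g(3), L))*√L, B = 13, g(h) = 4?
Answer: -13*√13/6 ≈ -7.8120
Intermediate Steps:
u(d) = d²
y(L) = √L/6 (y(L) = ((-1)²*√L)/6 = (1*√L)/6 = √L/6)
y(B)*(17 + M) = (√13/6)*(17 - 30) = (√13/6)*(-13) = -13*√13/6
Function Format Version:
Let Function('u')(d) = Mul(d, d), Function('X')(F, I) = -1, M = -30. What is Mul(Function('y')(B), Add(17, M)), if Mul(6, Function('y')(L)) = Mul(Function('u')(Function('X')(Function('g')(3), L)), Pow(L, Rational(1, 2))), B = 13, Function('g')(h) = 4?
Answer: Mul(Rational(-13, 6), Pow(13, Rational(1, 2))) ≈ -7.8120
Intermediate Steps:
Function('u')(d) = Pow(d, 2)
Function('y')(L) = Mul(Rational(1, 6), Pow(L, Rational(1, 2))) (Function('y')(L) = Mul(Rational(1, 6), Mul(Pow(-1, 2), Pow(L, Rational(1, 2)))) = Mul(Rational(1, 6), Mul(1, Pow(L, Rational(1, 2)))) = Mul(Rational(1, 6), Pow(L, Rational(1, 2))))
Mul(Function('y')(B), Add(17, M)) = Mul(Mul(Rational(1, 6), Pow(13, Rational(1, 2))), Add(17, -30)) = Mul(Mul(Rational(1, 6), Pow(13, Rational(1, 2))), -13) = Mul(Rational(-13, 6), Pow(13, Rational(1, 2)))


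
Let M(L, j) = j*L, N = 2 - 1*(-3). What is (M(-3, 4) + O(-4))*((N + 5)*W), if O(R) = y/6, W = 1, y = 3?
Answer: -115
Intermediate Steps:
N = 5 (N = 2 + 3 = 5)
M(L, j) = L*j
O(R) = ½ (O(R) = 3/6 = 3*(⅙) = ½)
(M(-3, 4) + O(-4))*((N + 5)*W) = (-3*4 + ½)*((5 + 5)*1) = (-12 + ½)*(10*1) = -23/2*10 = -115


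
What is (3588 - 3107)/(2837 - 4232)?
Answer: -481/1395 ≈ -0.34480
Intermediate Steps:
(3588 - 3107)/(2837 - 4232) = 481/(-1395) = 481*(-1/1395) = -481/1395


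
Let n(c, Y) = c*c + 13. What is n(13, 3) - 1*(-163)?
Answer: 345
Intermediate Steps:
n(c, Y) = 13 + c² (n(c, Y) = c² + 13 = 13 + c²)
n(13, 3) - 1*(-163) = (13 + 13²) - 1*(-163) = (13 + 169) + 163 = 182 + 163 = 345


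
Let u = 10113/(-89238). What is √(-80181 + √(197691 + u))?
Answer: √(-70946114517396 + 29746*√174921743118790)/29746 ≈ 282.38*I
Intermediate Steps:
u = -3371/29746 (u = 10113*(-1/89238) = -3371/29746 ≈ -0.11333)
√(-80181 + √(197691 + u)) = √(-80181 + √(197691 - 3371/29746)) = √(-80181 + √(5880513115/29746)) = √(-80181 + √174921743118790/29746)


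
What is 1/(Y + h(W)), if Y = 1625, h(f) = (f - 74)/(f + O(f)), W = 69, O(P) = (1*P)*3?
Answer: 276/448495 ≈ 0.00061539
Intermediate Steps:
O(P) = 3*P (O(P) = P*3 = 3*P)
h(f) = (-74 + f)/(4*f) (h(f) = (f - 74)/(f + 3*f) = (-74 + f)/((4*f)) = (-74 + f)*(1/(4*f)) = (-74 + f)/(4*f))
1/(Y + h(W)) = 1/(1625 + (¼)*(-74 + 69)/69) = 1/(1625 + (¼)*(1/69)*(-5)) = 1/(1625 - 5/276) = 1/(448495/276) = 276/448495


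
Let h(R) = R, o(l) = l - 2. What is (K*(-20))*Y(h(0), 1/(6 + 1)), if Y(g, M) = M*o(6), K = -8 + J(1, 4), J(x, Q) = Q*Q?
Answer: -640/7 ≈ -91.429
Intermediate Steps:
J(x, Q) = Q²
o(l) = -2 + l
K = 8 (K = -8 + 4² = -8 + 16 = 8)
Y(g, M) = 4*M (Y(g, M) = M*(-2 + 6) = M*4 = 4*M)
(K*(-20))*Y(h(0), 1/(6 + 1)) = (8*(-20))*(4/(6 + 1)) = -640/7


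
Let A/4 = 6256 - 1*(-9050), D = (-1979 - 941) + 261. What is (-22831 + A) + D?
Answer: 35734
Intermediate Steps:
D = -2659 (D = -2920 + 261 = -2659)
A = 61224 (A = 4*(6256 - 1*(-9050)) = 4*(6256 + 9050) = 4*15306 = 61224)
(-22831 + A) + D = (-22831 + 61224) - 2659 = 38393 - 2659 = 35734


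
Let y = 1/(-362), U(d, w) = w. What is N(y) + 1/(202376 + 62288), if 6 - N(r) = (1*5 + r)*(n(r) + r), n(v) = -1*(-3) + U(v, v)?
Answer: -77724638111/8670657304 ≈ -8.9641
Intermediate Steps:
n(v) = 3 + v (n(v) = -1*(-3) + v = 3 + v)
y = -1/362 ≈ -0.0027624
N(r) = 6 - (3 + 2*r)*(5 + r) (N(r) = 6 - (1*5 + r)*((3 + r) + r) = 6 - (5 + r)*(3 + 2*r) = 6 - (3 + 2*r)*(5 + r))
N(y) + 1/(202376 + 62288) = (-9 - 13*(-1/362) - 2*(-1/362)²) + 1/(202376 + 62288) = (-9 + 13/362 - 2*1/131044) + 1/264664 = (-9 + 13/362 - 1/65522) + 1/264664 = -293673/32761 + 1/264664 = -77724638111/8670657304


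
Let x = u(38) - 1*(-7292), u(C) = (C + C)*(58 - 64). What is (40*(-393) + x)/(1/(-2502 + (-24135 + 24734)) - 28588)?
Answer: 16906252/54402965 ≈ 0.31076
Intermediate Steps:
u(C) = -12*C (u(C) = (2*C)*(-6) = -12*C)
x = 6836 (x = -12*38 - 1*(-7292) = -456 + 7292 = 6836)
(40*(-393) + x)/(1/(-2502 + (-24135 + 24734)) - 28588) = (40*(-393) + 6836)/(1/(-2502 + (-24135 + 24734)) - 28588) = (-15720 + 6836)/(1/(-2502 + 599) - 28588) = -8884/(1/(-1903) - 28588) = -8884/(-1/1903 - 28588) = -8884/(-54402965/1903) = -8884*(-1903/54402965) = 16906252/54402965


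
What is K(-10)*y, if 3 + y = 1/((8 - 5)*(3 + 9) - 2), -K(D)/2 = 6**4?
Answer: 130896/17 ≈ 7699.8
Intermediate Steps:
K(D) = -2592 (K(D) = -2*6**4 = -2*1296 = -2592)
y = -101/34 (y = -3 + 1/((8 - 5)*(3 + 9) - 2) = -3 + 1/(3*12 - 2) = -3 + 1/(36 - 2) = -3 + 1/34 = -101/34 ≈ -2.9706)
K(-10)*y = -2592*(-101/34) = 130896/17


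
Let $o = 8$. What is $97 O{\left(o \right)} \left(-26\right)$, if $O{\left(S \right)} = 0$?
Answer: $0$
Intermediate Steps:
$97 O{\left(o \right)} \left(-26\right) = 97 \cdot 0 \left(-26\right) = 0 \left(-26\right) = 0$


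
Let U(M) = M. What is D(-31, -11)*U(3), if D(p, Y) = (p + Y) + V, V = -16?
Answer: -174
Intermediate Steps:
D(p, Y) = -16 + Y + p (D(p, Y) = (p + Y) - 16 = (Y + p) - 16 = -16 + Y + p)
D(-31, -11)*U(3) = (-16 - 11 - 31)*3 = -58*3 = -174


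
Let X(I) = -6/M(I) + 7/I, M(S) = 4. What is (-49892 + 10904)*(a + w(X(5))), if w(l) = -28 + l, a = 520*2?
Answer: -197259786/5 ≈ -3.9452e+7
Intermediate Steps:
a = 1040
X(I) = -3/2 + 7/I (X(I) = -6/4 + 7/I = -6*¼ + 7/I = -3/2 + 7/I)
(-49892 + 10904)*(a + w(X(5))) = (-49892 + 10904)*(1040 + (-28 + (-3/2 + 7/5))) = -38988*(1040 + (-28 + (-3/2 + 7*(⅕)))) = -38988*(1040 + (-28 + (-3/2 + 7/5))) = -38988*(1040 + (-28 - ⅒)) = -38988*(1040 - 281/10) = -38988*10119/10 = -197259786/5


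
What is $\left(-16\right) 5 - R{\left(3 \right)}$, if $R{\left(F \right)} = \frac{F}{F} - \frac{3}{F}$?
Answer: $-80$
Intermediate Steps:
$R{\left(F \right)} = 1 - \frac{3}{F}$
$\left(-16\right) 5 - R{\left(3 \right)} = \left(-16\right) 5 - \frac{-3 + 3}{3} = -80 - \frac{1}{3} \cdot 0 = -80 - 0 = -80 + 0 = -80$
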